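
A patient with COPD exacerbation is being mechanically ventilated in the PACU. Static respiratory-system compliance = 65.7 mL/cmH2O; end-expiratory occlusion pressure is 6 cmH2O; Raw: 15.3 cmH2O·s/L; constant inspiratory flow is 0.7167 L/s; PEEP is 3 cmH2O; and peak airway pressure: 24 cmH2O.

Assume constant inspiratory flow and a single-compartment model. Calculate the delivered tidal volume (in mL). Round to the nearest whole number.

Total PEEP = 6 cmH2O (set 3 + intrinsic 3); this is the baseline alveolar pressure.
Equation of motion (constant flow): PIP = Vt/C + R·V̇ + PEEP.
Vt/C = PIP − R·V̇ − PEEP = 24 − 10.966 − 6 = 7.034 cmH2O.
Vt = C × 7.034 = 65.7 × 7.034 = 462.13 mL.

462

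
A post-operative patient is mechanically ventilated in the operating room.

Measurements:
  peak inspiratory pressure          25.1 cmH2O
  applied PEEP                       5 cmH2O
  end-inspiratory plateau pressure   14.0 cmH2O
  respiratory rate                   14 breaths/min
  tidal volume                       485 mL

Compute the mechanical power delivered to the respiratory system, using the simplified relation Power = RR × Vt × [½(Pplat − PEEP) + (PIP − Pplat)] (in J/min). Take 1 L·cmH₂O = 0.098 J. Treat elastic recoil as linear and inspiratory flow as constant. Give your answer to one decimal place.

10.4

Per-breath work = Vt × [½(Pplat−PEEP) + (PIP−Pplat)] = 0.485 × [0.5×9.0 + 11.1] = 0.485 × 15.6 = 7.566 L·cmH2O.
Power = 14 × 7.566 = 105.92 L·cmH2O/min.
× 0.098 J/(L·cmH2O) → 10.38 J/min.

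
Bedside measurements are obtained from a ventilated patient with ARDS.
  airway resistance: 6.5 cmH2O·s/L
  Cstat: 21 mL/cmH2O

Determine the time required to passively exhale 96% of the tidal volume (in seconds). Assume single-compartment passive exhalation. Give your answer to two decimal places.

τ = R × C = 6.5 × 21 mL/cmH2O = 6.5 × 0.021 L/cmH2O = 0.1365 s.
Exhaled fraction f = 1 − e^(−t/τ) → t = −τ·ln(1 − f) = −0.1365·ln(0.04) = 0.4394 s.

0.44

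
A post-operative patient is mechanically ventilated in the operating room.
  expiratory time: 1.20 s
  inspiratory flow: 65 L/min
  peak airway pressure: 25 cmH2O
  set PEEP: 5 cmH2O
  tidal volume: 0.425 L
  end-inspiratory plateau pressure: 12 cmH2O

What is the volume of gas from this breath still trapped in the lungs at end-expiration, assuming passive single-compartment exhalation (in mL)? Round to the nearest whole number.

Flow: 65 L/min ÷ 60 = 1.0833 L/s.
R = (PIP − Pplat)/V̇ = (25 − 12) / 1.0833 = 13.0/1.0833 = 12.0 cmH2O·s/L.
C = Vt/(Pplat − PEEP) = 425.0 / (12 − 5) = 425.0/7.0 = 60.714 mL/cmH2O.
τ = R × C = 12.0 × 0.06071 L/cmH2O = 0.7285 s.
Fraction remaining = e^(−Te/τ) = e^(−1.20/0.7285) = 0.1926.
Trapped volume = 425.0 × 0.1926 = 81.855 mL.

82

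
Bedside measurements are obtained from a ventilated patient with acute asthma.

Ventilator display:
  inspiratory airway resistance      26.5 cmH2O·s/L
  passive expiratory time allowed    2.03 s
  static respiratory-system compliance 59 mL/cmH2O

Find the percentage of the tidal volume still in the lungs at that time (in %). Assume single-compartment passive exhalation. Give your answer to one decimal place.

τ = R × C = 26.5 × 59 mL/cmH2O = 26.5 × 0.059 L/cmH2O = 1.564 s.
Passive exhalation: V(t)/V₀ = e^(−t/τ) = e^(−2.03/1.564) = 0.2731.
Fraction remaining = 0.2731 → 27.31%.

27.3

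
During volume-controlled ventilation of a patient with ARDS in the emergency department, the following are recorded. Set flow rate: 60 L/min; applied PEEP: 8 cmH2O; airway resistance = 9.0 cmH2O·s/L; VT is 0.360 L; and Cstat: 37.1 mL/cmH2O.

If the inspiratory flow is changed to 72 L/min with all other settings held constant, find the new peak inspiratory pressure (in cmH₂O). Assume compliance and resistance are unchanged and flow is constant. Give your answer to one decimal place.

28.5

Flow: 60 L/min ÷ 60 = 1 L/s.
New flow: 72 L/min ÷ 60 = 1.2 L/s.
PIP = Vt/C + R·V̇ + PEEP (constant-flow equation of motion).
Only the resistive term changes: ΔPIP = R × ΔV̇ = 9.0 × (1.2 − 1) = 9.0 × 0.2 = 1.8 cmH2O.
Original PIP = 360/37.1 + 9.0×1 + 8 = 26.704 cmH2O; new PIP = 26.704 + (1.8) = 28.504 cmH2O.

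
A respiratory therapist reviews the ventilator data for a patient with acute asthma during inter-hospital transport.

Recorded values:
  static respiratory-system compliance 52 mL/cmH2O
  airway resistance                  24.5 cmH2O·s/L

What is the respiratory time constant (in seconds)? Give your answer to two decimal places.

1.27

τ = R × C = 24.5 × 52 mL/cmH2O = 24.5 × 0.052 L/cmH2O = 1.274 s.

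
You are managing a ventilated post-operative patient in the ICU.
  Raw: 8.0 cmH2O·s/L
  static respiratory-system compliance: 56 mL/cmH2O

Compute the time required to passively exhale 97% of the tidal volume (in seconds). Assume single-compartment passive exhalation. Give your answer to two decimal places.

1.57

τ = R × C = 8.0 × 56 mL/cmH2O = 8.0 × 0.056 L/cmH2O = 0.448 s.
Exhaled fraction f = 1 − e^(−t/τ) → t = −τ·ln(1 − f) = −0.448·ln(0.03) = 1.571 s.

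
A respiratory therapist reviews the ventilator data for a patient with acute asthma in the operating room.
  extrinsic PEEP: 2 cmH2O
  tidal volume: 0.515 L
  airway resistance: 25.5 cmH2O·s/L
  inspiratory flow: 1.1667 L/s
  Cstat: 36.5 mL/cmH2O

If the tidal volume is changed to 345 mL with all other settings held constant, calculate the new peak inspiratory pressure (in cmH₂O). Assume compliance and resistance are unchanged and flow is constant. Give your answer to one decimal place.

PIP = Vt/C + R·V̇ + PEEP (constant-flow equation of motion).
Only the elastic term changes: ΔPIP = ΔVt / C = (345 − 515) / 36.5 = -4.658 cmH2O.
Original PIP = 515/36.5 + 25.5×1.1667 + 2 = 45.86 cmH2O; new PIP = 45.86 + (-4.658) = 41.202 cmH2O.

41.2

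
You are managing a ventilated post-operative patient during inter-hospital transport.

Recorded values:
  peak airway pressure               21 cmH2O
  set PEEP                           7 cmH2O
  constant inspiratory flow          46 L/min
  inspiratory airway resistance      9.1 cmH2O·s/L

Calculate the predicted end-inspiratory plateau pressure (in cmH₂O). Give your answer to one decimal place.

Flow: 46 L/min ÷ 60 = 0.7667 L/s.
Pplat = PIP − Raw × flow = 21 − 9.1 × 0.7667 = 21 − 6.977 = 14.023 cmH2O.

14.0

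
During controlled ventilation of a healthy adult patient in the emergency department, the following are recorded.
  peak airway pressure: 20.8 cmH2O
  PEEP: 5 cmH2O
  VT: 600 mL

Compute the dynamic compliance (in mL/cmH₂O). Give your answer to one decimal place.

Dynamic compliance = Vt / (PIP − PEEP) = 600 / (20.8 − 5) = 600 / 15.8 = 37.975 mL/cmH2O.

38.0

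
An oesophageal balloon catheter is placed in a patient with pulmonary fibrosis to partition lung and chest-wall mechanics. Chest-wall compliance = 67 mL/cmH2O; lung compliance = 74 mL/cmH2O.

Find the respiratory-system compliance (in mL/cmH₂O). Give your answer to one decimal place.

35.2

Lung and chest wall are elastances in series: 1/Crs = 1/CL + 1/Ccw.
1/Crs = 1/74 + 1/67 = 0.02844.
Crs = 35.162 mL/cmH2O.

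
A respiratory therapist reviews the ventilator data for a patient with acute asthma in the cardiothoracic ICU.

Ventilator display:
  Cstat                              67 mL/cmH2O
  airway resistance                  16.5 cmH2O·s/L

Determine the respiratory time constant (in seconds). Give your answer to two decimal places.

τ = R × C = 16.5 × 67 mL/cmH2O = 16.5 × 0.067 L/cmH2O = 1.106 s.

1.11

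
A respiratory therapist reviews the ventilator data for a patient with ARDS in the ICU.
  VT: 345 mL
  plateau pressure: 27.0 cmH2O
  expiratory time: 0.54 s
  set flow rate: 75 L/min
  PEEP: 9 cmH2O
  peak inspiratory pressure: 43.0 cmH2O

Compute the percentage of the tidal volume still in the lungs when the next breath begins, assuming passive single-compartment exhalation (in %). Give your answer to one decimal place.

11.1

Flow: 75 L/min ÷ 60 = 1.25 L/s.
R = (PIP − Pplat)/V̇ = (43.0 − 27.0) / 1.25 = 16.0/1.25 = 12.8 cmH2O·s/L.
C = Vt/(Pplat − PEEP) = 345.0 / (27.0 − 9) = 345.0/18.0 = 19.167 mL/cmH2O.
τ = R × C = 12.8 × 0.01917 L/cmH2O = 0.2454 s.
Fraction remaining at end-expiration = e^(−Te/τ) = e^(−0.54/0.2454) = 0.1107 → 11.07%.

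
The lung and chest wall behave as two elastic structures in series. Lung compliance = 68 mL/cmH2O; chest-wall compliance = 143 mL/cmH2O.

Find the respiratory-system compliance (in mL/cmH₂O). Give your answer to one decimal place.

46.1

Lung and chest wall are elastances in series: 1/Crs = 1/CL + 1/Ccw.
1/Crs = 1/68 + 1/143 = 0.0217.
Crs = 46.083 mL/cmH2O.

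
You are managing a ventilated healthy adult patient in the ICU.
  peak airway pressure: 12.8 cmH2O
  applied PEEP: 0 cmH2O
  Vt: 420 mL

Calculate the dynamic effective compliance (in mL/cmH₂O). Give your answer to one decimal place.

Dynamic compliance = Vt / (PIP − PEEP) = 420 / (12.8 − 0) = 420 / 12.8 = 32.813 mL/cmH2O.

32.8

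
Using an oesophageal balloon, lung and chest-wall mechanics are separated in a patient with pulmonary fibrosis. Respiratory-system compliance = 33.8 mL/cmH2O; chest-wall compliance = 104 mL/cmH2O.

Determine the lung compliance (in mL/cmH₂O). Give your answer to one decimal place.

50.1

1/CL = 1/Crs − 1/Ccw.
1/CL = 1/33.8 − 1/104 = 0.01997.
CL = 50.075 mL/cmH2O.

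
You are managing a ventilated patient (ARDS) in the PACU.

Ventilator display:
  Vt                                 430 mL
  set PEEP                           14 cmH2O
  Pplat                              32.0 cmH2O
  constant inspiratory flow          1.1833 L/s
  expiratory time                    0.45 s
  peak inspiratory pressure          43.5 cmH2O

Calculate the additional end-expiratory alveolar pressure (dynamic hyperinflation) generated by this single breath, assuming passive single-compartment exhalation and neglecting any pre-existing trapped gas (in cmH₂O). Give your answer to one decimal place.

R = (PIP − Pplat)/V̇ = (43.5 − 32.0) / 1.1833 = 11.5/1.1833 = 9.719 cmH2O·s/L.
C = Vt/(Pplat − PEEP) = 430.0 / (32.0 − 14) = 430.0/18.0 = 23.889 mL/cmH2O.
τ = R × C = 9.719 × 0.02389 L/cmH2O = 0.2322 s.
Fraction remaining = e^(−Te/τ) = e^(−0.45/0.2322) = 0.144; trapped volume = 430.0 × 0.144 = 61.92 mL.
Additional alveolar pressure from trapping ≈ V_trapped / C = 61.92 / 23.889 = 2.592 cmH2O.

2.6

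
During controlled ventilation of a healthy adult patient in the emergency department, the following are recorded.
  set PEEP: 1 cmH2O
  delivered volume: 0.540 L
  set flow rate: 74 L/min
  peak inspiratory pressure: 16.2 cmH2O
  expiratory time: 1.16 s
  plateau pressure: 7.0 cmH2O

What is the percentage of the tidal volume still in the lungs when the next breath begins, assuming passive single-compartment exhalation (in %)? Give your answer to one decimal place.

17.8

Flow: 74 L/min ÷ 60 = 1.2333 L/s.
R = (PIP − Pplat)/V̇ = (16.2 − 7.0) / 1.2333 = 9.2/1.2333 = 7.46 cmH2O·s/L.
C = Vt/(Pplat − PEEP) = 540.0 / (7.0 − 1) = 540.0/6.0 = 90.0 mL/cmH2O.
τ = R × C = 7.46 × 0.09 L/cmH2O = 0.6714 s.
Fraction remaining at end-expiration = e^(−Te/τ) = e^(−1.16/0.6714) = 0.1777 → 17.77%.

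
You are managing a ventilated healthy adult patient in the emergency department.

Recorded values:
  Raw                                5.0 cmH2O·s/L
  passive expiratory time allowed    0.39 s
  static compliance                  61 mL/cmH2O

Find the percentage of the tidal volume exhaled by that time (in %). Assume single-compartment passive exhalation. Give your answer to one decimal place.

72.2

τ = R × C = 5.0 × 61 mL/cmH2O = 5.0 × 0.061 L/cmH2O = 0.305 s.
Passive exhalation: V(t)/V₀ = e^(−t/τ) = e^(−0.39/0.305) = 0.2784.
Fraction exhaled = 1 − 0.2784 = 0.7216 → 72.16%.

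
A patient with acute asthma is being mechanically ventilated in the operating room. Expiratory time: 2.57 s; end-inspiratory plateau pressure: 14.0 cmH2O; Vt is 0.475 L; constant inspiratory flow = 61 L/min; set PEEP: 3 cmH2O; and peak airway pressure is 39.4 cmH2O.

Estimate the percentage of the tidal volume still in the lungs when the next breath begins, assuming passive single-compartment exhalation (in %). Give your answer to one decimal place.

9.2

Flow: 61 L/min ÷ 60 = 1.0167 L/s.
R = (PIP − Pplat)/V̇ = (39.4 − 14.0) / 1.0167 = 25.4/1.0167 = 24.983 cmH2O·s/L.
C = Vt/(Pplat − PEEP) = 475.0 / (14.0 − 3) = 475.0/11.0 = 43.182 mL/cmH2O.
τ = R × C = 24.983 × 0.04318 L/cmH2O = 1.079 s.
Fraction remaining at end-expiration = e^(−Te/τ) = e^(−2.57/1.079) = 0.09238 → 9.238%.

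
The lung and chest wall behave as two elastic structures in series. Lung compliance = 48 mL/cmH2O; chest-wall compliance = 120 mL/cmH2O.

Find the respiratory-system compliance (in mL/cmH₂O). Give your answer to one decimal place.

34.3

Lung and chest wall are elastances in series: 1/Crs = 1/CL + 1/Ccw.
1/Crs = 1/48 + 1/120 = 0.02917.
Crs = 34.282 mL/cmH2O.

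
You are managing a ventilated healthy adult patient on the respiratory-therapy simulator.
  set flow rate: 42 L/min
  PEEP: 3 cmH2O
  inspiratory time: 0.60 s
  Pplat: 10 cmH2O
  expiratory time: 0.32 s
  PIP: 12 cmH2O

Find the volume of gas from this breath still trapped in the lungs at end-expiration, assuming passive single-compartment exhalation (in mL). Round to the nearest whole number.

65

Flow: 42 L/min ÷ 60 = 0.7 L/s.
Vt = flow × Ti = 0.7 L/s × 0.60 s × 1000 mL/L = 420.0 mL.
R = (PIP − Pplat)/V̇ = (12 − 10) / 0.7 = 2.0/0.7 = 2.857 cmH2O·s/L.
C = Vt/(Pplat − PEEP) = 420.0 / (10 − 3) = 420.0/7.0 = 60.0 mL/cmH2O.
τ = R × C = 2.857 × 0.06 L/cmH2O = 0.1714 s.
Fraction remaining = e^(−Te/τ) = e^(−0.32/0.1714) = 0.1546.
Trapped volume = 420.0 × 0.1546 = 64.932 mL.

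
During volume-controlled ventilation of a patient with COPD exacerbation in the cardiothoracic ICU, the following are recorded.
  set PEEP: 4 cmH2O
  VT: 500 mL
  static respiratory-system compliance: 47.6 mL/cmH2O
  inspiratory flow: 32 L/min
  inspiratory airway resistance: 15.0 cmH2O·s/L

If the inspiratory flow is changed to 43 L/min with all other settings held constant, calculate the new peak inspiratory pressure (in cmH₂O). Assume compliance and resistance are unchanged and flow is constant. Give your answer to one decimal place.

Flow: 32 L/min ÷ 60 = 0.5333 L/s.
New flow: 43 L/min ÷ 60 = 0.7167 L/s.
PIP = Vt/C + R·V̇ + PEEP (constant-flow equation of motion).
Only the resistive term changes: ΔPIP = R × ΔV̇ = 15.0 × (0.7167 − 0.5333) = 15.0 × 0.1834 = 2.751 cmH2O.
Original PIP = 500/47.6 + 15.0×0.5333 + 4 = 22.504 cmH2O; new PIP = 22.504 + (2.751) = 25.255 cmH2O.

25.3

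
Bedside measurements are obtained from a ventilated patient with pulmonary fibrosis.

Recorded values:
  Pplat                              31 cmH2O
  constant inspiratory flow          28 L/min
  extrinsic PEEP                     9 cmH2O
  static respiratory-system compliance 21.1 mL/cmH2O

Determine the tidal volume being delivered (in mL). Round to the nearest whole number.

Vt = Cstat × (Pplat − PEEP) = 21.1 × (31 − 9) = 21.1 × 22.0 = 464.2 mL.

464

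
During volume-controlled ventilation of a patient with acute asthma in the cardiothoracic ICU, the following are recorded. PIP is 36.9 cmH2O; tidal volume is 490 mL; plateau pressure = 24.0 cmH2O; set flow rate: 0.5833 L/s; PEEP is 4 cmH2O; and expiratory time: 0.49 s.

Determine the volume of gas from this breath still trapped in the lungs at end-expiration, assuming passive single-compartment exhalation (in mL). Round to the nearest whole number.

198

R = (PIP − Pplat)/V̇ = (36.9 − 24.0) / 0.5833 = 12.9/0.5833 = 22.116 cmH2O·s/L.
C = Vt/(Pplat − PEEP) = 490.0 / (24.0 − 4) = 490.0/20.0 = 24.5 mL/cmH2O.
τ = R × C = 22.116 × 0.0245 L/cmH2O = 0.5418 s.
Fraction remaining = e^(−Te/τ) = e^(−0.49/0.5418) = 0.4048.
Trapped volume = 490.0 × 0.4048 = 198.35 mL.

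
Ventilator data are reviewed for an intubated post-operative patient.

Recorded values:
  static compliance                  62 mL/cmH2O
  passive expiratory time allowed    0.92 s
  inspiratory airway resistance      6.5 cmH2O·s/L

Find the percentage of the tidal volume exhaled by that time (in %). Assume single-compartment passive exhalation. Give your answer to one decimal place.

τ = R × C = 6.5 × 62 mL/cmH2O = 6.5 × 0.062 L/cmH2O = 0.403 s.
Passive exhalation: V(t)/V₀ = e^(−t/τ) = e^(−0.92/0.403) = 0.102.
Fraction exhaled = 1 − 0.102 = 0.898 → 89.8%.

89.8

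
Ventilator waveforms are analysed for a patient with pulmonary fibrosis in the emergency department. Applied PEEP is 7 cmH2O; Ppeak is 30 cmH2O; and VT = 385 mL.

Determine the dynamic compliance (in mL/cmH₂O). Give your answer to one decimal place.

Dynamic compliance = Vt / (PIP − PEEP) = 385 / (30 − 7) = 385 / 23.0 = 16.739 mL/cmH2O.

16.7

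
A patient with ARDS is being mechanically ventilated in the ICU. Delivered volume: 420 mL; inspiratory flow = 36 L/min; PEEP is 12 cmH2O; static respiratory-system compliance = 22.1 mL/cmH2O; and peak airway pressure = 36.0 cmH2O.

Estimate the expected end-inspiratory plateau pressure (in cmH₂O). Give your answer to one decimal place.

31.0

Pplat = PEEP + Vt / Cstat = 12 + 420 / 22.1 = 12 + 19.005 = 31.005 cmH2O.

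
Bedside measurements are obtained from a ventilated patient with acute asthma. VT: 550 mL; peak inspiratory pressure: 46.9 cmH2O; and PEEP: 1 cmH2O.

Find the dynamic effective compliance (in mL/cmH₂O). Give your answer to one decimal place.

12.0

Dynamic compliance = Vt / (PIP − PEEP) = 550 / (46.9 − 1) = 550 / 45.9 = 11.983 mL/cmH2O.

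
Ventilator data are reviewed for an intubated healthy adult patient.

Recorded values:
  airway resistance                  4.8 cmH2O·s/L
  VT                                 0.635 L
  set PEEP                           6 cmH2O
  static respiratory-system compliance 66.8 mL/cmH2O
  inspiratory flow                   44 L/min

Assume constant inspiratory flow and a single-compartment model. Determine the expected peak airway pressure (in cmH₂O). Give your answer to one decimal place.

19.0

Flow: 44 L/min ÷ 60 = 0.7333 L/s.
Equation of motion (constant flow): PIP = Vt/C + R·V̇ + PEEP.
PIP = 635/66.8 + 4.8×0.7333 + 6 = 9.506 + 3.52 + 6 = 19.026 cmH2O.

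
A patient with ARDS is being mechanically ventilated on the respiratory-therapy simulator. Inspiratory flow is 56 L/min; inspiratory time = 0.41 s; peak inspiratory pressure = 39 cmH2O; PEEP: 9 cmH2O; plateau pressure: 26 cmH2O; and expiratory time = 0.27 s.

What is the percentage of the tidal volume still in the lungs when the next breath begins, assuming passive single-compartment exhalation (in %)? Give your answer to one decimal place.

Flow: 56 L/min ÷ 60 = 0.9333 L/s.
Vt = flow × Ti = 0.9333 L/s × 0.41 s × 1000 mL/L = 382.65 mL.
R = (PIP − Pplat)/V̇ = (39 − 26) / 0.9333 = 13.0/0.9333 = 13.929 cmH2O·s/L.
C = Vt/(Pplat − PEEP) = 382.65 / (26 − 9) = 382.65/17.0 = 22.509 mL/cmH2O.
τ = R × C = 13.929 × 0.02251 L/cmH2O = 0.3135 s.
Fraction remaining at end-expiration = e^(−Te/τ) = e^(−0.27/0.3135) = 0.4226 → 42.26%.

42.3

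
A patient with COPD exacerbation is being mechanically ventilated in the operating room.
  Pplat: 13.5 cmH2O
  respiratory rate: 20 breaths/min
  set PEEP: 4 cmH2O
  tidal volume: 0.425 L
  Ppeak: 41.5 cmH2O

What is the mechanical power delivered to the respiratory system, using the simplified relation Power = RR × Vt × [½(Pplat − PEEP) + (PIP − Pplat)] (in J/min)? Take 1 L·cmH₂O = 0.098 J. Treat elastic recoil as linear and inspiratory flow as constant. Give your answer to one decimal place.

27.3

Per-breath work = Vt × [½(Pplat−PEEP) + (PIP−Pplat)] = 0.425 × [0.5×9.5 + 28.0] = 0.425 × 32.75 = 13.919 L·cmH2O.
Power = 20 × 13.919 = 278.38 L·cmH2O/min.
× 0.098 J/(L·cmH2O) → 27.281 J/min.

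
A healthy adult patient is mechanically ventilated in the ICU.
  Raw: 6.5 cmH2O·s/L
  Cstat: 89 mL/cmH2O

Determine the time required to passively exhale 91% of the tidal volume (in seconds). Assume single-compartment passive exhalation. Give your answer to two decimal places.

1.39

τ = R × C = 6.5 × 89 mL/cmH2O = 6.5 × 0.089 L/cmH2O = 0.5785 s.
Exhaled fraction f = 1 − e^(−t/τ) → t = −τ·ln(1 − f) = −0.5785·ln(0.09) = 1.393 s.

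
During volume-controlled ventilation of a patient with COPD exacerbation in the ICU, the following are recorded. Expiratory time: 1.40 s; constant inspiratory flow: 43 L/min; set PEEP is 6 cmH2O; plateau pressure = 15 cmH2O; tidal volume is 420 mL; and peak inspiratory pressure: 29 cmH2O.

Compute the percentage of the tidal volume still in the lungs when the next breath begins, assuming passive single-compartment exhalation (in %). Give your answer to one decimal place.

21.5

Flow: 43 L/min ÷ 60 = 0.7167 L/s.
R = (PIP − Pplat)/V̇ = (29 − 15) / 0.7167 = 14.0/0.7167 = 19.534 cmH2O·s/L.
C = Vt/(Pplat − PEEP) = 420.0 / (15 − 6) = 420.0/9.0 = 46.667 mL/cmH2O.
τ = R × C = 19.534 × 0.04667 L/cmH2O = 0.9117 s.
Fraction remaining at end-expiration = e^(−Te/τ) = e^(−1.40/0.9117) = 0.2153 → 21.53%.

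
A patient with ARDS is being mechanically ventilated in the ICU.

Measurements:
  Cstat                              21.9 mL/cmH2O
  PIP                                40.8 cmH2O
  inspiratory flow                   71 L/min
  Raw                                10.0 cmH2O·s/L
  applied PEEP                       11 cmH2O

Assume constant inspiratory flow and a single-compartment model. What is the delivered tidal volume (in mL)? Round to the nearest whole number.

393

Flow: 71 L/min ÷ 60 = 1.1833 L/s.
Equation of motion (constant flow): PIP = Vt/C + R·V̇ + PEEP.
Vt/C = PIP − R·V̇ − PEEP = 40.8 − 11.833 − 11 = 17.967 cmH2O.
Vt = C × 17.967 = 21.9 × 17.967 = 393.48 mL.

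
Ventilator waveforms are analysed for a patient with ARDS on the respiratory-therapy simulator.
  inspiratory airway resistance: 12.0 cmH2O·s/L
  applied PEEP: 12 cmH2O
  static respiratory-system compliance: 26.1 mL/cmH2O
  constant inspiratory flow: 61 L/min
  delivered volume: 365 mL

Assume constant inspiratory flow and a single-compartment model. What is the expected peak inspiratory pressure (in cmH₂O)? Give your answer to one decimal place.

Flow: 61 L/min ÷ 60 = 1.0167 L/s.
Equation of motion (constant flow): PIP = Vt/C + R·V̇ + PEEP.
PIP = 365/26.1 + 12.0×1.0167 + 12 = 13.985 + 12.2 + 12 = 38.185 cmH2O.

38.2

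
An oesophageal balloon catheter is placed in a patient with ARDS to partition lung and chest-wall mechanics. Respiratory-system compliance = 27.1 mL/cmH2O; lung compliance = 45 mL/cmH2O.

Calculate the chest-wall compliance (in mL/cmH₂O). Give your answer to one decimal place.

1/Ccw = 1/Crs − 1/CL.
1/Ccw = 1/27.1 − 1/45 = 0.01468.
Ccw = 68.12 mL/cmH2O.

68.1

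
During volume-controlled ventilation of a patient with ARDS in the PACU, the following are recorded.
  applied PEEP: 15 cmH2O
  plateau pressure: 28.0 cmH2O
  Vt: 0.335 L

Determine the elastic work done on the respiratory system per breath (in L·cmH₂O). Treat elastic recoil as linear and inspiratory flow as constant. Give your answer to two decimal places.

2.18

Elastic work ≈ ½ × (Pplat − PEEP) × Vt = 0.5 × (28.0 − 15) × 0.335 L = 0.5 × 13.0 × 0.335 = 2.178 L·cmH2O.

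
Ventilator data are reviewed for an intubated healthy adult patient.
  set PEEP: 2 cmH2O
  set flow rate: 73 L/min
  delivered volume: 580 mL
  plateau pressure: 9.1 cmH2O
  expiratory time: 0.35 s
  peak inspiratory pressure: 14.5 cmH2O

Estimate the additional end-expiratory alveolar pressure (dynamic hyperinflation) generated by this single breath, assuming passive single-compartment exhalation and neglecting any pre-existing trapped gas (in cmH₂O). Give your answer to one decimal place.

2.7

Flow: 73 L/min ÷ 60 = 1.2167 L/s.
R = (PIP − Pplat)/V̇ = (14.5 − 9.1) / 1.2167 = 5.4/1.2167 = 4.438 cmH2O·s/L.
C = Vt/(Pplat − PEEP) = 580.0 / (9.1 − 2) = 580.0/7.1 = 81.69 mL/cmH2O.
τ = R × C = 4.438 × 0.08169 L/cmH2O = 0.3625 s.
Fraction remaining = e^(−Te/τ) = e^(−0.35/0.3625) = 0.3808; trapped volume = 580.0 × 0.3808 = 220.86 mL.
Additional alveolar pressure from trapping ≈ V_trapped / C = 220.86 / 81.69 = 2.704 cmH2O.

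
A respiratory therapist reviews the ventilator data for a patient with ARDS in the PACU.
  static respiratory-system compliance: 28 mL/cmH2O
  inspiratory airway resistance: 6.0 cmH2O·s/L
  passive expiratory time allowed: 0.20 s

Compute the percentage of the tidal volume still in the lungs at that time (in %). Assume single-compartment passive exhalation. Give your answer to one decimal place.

τ = R × C = 6.0 × 28 mL/cmH2O = 6.0 × 0.028 L/cmH2O = 0.168 s.
Passive exhalation: V(t)/V₀ = e^(−t/τ) = e^(−0.20/0.168) = 0.3041.
Fraction remaining = 0.3041 → 30.41%.

30.4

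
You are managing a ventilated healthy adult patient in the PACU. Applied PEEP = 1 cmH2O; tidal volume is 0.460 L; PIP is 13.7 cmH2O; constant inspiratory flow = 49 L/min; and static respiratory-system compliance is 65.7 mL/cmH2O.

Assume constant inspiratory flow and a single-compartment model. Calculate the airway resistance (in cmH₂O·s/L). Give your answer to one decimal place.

Flow: 49 L/min ÷ 60 = 0.8167 L/s.
Equation of motion (constant flow): PIP = Vt/C + R·V̇ + PEEP.
R·V̇ = PIP − Vt/C − PEEP = 13.7 − 460/65.7 − 1 = 13.7 − 7.002 − 1 = 5.698 cmH2O.
R = 5.698 / 0.8167 = 6.977 cmH2O·s/L.

7.0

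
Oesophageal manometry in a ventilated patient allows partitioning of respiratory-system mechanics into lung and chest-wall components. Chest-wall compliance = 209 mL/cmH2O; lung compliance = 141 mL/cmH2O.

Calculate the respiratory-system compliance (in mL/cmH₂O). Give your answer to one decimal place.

Lung and chest wall are elastances in series: 1/Crs = 1/CL + 1/Ccw.
1/Crs = 1/141 + 1/209 = 0.01188.
Crs = 84.175 mL/cmH2O.

84.2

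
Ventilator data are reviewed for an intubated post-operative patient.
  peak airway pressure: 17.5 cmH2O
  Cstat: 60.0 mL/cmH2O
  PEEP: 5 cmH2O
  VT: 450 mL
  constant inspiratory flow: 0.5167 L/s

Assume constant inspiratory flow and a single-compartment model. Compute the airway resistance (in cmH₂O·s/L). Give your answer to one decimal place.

9.7

Equation of motion (constant flow): PIP = Vt/C + R·V̇ + PEEP.
R·V̇ = PIP − Vt/C − PEEP = 17.5 − 450/60.0 − 5 = 17.5 − 7.5 − 5 = 5.0 cmH2O.
R = 5.0 / 0.5167 = 9.677 cmH2O·s/L.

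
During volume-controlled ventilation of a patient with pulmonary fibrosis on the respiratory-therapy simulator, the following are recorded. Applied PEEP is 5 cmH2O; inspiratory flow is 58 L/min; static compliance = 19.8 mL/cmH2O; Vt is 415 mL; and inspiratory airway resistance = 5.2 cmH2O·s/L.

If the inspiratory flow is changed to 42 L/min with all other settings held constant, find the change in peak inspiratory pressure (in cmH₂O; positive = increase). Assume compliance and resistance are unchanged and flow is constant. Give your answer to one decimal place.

Flow: 58 L/min ÷ 60 = 0.9667 L/s.
New flow: 42 L/min ÷ 60 = 0.7 L/s.
PIP = Vt/C + R·V̇ + PEEP (constant-flow equation of motion).
Only the resistive term changes: ΔPIP = R × ΔV̇ = 5.2 × (0.7 − 0.9667) = 5.2 × -0.2667 = -1.387 cmH2O.

-1.4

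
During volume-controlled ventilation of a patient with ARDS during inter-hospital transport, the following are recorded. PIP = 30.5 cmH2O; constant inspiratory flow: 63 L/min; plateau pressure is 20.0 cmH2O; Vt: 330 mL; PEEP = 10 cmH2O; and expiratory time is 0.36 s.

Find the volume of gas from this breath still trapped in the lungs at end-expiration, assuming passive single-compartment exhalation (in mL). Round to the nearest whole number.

Flow: 63 L/min ÷ 60 = 1.05 L/s.
R = (PIP − Pplat)/V̇ = (30.5 − 20.0) / 1.05 = 10.5/1.05 = 10.0 cmH2O·s/L.
C = Vt/(Pplat − PEEP) = 330.0 / (20.0 − 10) = 330.0/10.0 = 33.0 mL/cmH2O.
τ = R × C = 10.0 × 0.033 L/cmH2O = 0.33 s.
Fraction remaining = e^(−Te/τ) = e^(−0.36/0.33) = 0.3359.
Trapped volume = 330.0 × 0.3359 = 110.85 mL.

111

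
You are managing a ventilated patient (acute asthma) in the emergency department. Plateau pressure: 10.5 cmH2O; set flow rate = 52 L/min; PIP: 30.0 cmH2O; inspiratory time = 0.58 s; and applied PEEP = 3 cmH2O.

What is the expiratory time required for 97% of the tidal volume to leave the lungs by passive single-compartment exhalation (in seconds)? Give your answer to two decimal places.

Flow: 52 L/min ÷ 60 = 0.8667 L/s.
Vt = flow × Ti = 0.8667 L/s × 0.58 s × 1000 mL/L = 502.69 mL.
R = (PIP − Pplat)/V̇ = (30.0 − 10.5) / 0.8667 = 19.5/0.8667 = 22.499 cmH2O·s/L.
C = Vt/(Pplat − PEEP) = 502.69 / (10.5 − 3) = 502.69/7.5 = 67.025 mL/cmH2O.
τ = R × C = 22.499 × 0.06703 L/cmH2O = 1.508 s.
t = −τ·ln(1 − 0.97) = −1.508·ln(0.03) = 5.288 s.

5.29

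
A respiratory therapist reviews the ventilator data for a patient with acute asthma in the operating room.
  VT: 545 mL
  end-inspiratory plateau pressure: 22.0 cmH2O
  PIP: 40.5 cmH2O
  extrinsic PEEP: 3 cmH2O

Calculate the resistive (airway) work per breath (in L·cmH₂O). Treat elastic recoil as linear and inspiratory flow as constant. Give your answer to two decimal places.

10.08

With constant inspiratory flow the resistive pressure is constant at PIP − Pplat = 40.5 − 22.0 = 18.5 cmH2O, so resistive work = 18.5 × 0.545 = 10.083 L·cmH2O.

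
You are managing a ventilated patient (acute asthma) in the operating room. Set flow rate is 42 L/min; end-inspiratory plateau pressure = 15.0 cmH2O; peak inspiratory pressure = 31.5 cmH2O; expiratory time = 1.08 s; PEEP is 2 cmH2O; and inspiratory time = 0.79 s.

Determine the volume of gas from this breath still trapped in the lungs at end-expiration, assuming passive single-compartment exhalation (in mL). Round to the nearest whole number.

Flow: 42 L/min ÷ 60 = 0.7 L/s.
Vt = flow × Ti = 0.7 L/s × 0.79 s × 1000 mL/L = 553.0 mL.
R = (PIP − Pplat)/V̇ = (31.5 − 15.0) / 0.7 = 16.5/0.7 = 23.571 cmH2O·s/L.
C = Vt/(Pplat − PEEP) = 553.0 / (15.0 − 2) = 553.0/13.0 = 42.538 mL/cmH2O.
τ = R × C = 23.571 × 0.04254 L/cmH2O = 1.003 s.
Fraction remaining = e^(−Te/τ) = e^(−1.08/1.003) = 0.3407.
Trapped volume = 553.0 × 0.3407 = 188.41 mL.

188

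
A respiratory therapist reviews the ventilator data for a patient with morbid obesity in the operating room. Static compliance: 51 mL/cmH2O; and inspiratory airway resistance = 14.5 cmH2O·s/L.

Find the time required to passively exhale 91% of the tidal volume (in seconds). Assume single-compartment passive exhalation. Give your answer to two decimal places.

1.78

τ = R × C = 14.5 × 51 mL/cmH2O = 14.5 × 0.051 L/cmH2O = 0.7395 s.
Exhaled fraction f = 1 − e^(−t/τ) → t = −τ·ln(1 − f) = −0.7395·ln(0.09) = 1.781 s.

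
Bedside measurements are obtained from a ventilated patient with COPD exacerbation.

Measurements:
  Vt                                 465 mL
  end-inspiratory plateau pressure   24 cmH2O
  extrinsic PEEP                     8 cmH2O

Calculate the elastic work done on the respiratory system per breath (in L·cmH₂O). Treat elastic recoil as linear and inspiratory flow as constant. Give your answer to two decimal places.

3.72

Elastic work ≈ ½ × (Pplat − PEEP) × Vt = 0.5 × (24 − 8) × 0.465 L = 0.5 × 16.0 × 0.465 = 3.72 L·cmH2O.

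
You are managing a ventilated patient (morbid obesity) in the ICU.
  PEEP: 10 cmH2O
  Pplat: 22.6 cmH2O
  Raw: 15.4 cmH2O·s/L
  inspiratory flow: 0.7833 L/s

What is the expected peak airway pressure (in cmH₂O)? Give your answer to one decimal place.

PIP = Pplat + Raw × flow = 22.6 + 15.4 × 0.7833 = 22.6 + 12.063 = 34.663 cmH2O.

34.7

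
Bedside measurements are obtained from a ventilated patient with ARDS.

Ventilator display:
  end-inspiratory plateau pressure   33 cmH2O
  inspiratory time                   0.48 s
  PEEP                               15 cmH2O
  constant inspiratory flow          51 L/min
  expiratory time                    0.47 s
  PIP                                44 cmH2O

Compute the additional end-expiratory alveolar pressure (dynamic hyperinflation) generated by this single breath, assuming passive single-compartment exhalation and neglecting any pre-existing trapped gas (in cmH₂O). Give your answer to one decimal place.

Flow: 51 L/min ÷ 60 = 0.85 L/s.
Vt = flow × Ti = 0.85 L/s × 0.48 s × 1000 mL/L = 408.0 mL.
R = (PIP − Pplat)/V̇ = (44 − 33) / 0.85 = 11.0/0.85 = 12.941 cmH2O·s/L.
C = Vt/(Pplat − PEEP) = 408.0 / (33 − 15) = 408.0/18.0 = 22.667 mL/cmH2O.
τ = R × C = 12.941 × 0.02267 L/cmH2O = 0.2934 s.
Fraction remaining = e^(−Te/τ) = e^(−0.47/0.2934) = 0.2015; trapped volume = 408.0 × 0.2015 = 82.212 mL.
Additional alveolar pressure from trapping ≈ V_trapped / C = 82.212 / 22.667 = 3.627 cmH2O.

3.6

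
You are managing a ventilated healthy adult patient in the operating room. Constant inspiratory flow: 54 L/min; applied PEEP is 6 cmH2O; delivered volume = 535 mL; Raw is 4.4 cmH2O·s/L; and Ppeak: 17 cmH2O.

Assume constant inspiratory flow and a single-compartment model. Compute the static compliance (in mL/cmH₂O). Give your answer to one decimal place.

Flow: 54 L/min ÷ 60 = 0.9 L/s.
Equation of motion (constant flow): PIP = Vt/C + R·V̇ + PEEP.
Vt/C = PIP − R·V̇ − PEEP = 17 − 4.4×0.9 − 6 = 17 − 3.96 − 6 = 7.04 cmH2O.
C = Vt / 7.04 = 535 / 7.04 = 75.994 mL/cmH2O.

76.0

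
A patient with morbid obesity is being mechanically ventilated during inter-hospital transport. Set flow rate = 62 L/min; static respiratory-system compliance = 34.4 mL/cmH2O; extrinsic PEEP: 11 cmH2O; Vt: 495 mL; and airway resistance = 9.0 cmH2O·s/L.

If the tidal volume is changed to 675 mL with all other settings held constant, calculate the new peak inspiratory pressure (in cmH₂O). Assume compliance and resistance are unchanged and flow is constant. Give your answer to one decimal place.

Flow: 62 L/min ÷ 60 = 1.0333 L/s.
PIP = Vt/C + R·V̇ + PEEP (constant-flow equation of motion).
Only the elastic term changes: ΔPIP = ΔVt / C = (675 − 495) / 34.4 = 5.233 cmH2O.
Original PIP = 495/34.4 + 9.0×1.0333 + 11 = 34.689 cmH2O; new PIP = 34.689 + (5.233) = 39.922 cmH2O.

39.9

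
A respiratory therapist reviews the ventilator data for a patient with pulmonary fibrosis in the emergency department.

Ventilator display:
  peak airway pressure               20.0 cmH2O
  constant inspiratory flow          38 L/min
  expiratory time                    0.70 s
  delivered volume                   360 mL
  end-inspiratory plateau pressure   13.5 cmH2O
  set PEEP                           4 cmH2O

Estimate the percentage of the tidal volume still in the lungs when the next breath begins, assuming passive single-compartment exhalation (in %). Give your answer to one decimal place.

Flow: 38 L/min ÷ 60 = 0.6333 L/s.
R = (PIP − Pplat)/V̇ = (20.0 − 13.5) / 0.6333 = 6.5/0.6333 = 10.264 cmH2O·s/L.
C = Vt/(Pplat − PEEP) = 360.0 / (13.5 − 4) = 360.0/9.5 = 37.895 mL/cmH2O.
τ = R × C = 10.264 × 0.0379 L/cmH2O = 0.389 s.
Fraction remaining at end-expiration = e^(−Te/τ) = e^(−0.70/0.389) = 0.1654 → 16.54%.

16.5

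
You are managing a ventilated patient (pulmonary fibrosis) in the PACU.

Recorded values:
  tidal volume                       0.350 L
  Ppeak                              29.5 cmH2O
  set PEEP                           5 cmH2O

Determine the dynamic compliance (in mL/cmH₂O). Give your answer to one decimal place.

Dynamic compliance = Vt / (PIP − PEEP) = 350 / (29.5 − 5) = 350 / 24.5 = 14.286 mL/cmH2O.

14.3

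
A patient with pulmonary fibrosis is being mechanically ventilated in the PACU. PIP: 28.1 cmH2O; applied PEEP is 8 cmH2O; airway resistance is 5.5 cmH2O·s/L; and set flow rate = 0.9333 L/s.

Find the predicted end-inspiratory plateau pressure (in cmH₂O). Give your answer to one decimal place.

23.0

Pplat = PIP − Raw × flow = 28.1 − 5.5 × 0.9333 = 28.1 − 5.133 = 22.967 cmH2O.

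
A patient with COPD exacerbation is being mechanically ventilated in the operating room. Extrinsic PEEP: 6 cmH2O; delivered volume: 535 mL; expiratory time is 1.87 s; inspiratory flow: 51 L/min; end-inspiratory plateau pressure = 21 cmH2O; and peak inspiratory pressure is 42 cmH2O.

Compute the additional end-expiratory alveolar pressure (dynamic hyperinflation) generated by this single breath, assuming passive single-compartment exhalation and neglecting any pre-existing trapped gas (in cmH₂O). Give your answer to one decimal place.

Flow: 51 L/min ÷ 60 = 0.85 L/s.
R = (PIP − Pplat)/V̇ = (42 − 21) / 0.85 = 21.0/0.85 = 24.706 cmH2O·s/L.
C = Vt/(Pplat − PEEP) = 535.0 / (21 − 6) = 535.0/15.0 = 35.667 mL/cmH2O.
τ = R × C = 24.706 × 0.03567 L/cmH2O = 0.8813 s.
Fraction remaining = e^(−Te/τ) = e^(−1.87/0.8813) = 0.1198; trapped volume = 535.0 × 0.1198 = 64.093 mL.
Additional alveolar pressure from trapping ≈ V_trapped / C = 64.093 / 35.667 = 1.797 cmH2O.

1.8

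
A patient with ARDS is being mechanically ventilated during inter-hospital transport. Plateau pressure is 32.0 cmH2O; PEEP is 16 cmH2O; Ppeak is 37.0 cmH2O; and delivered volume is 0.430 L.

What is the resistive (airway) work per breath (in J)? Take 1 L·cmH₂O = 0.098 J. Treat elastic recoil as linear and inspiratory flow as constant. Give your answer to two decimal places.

0.21

With constant inspiratory flow the resistive pressure is constant at PIP − Pplat = 37.0 − 32.0 = 5.0 cmH2O, so resistive work = 5.0 × 0.430 = 2.15 L·cmH2O.
× 0.098 J/(L·cmH2O) → 0.2107 J.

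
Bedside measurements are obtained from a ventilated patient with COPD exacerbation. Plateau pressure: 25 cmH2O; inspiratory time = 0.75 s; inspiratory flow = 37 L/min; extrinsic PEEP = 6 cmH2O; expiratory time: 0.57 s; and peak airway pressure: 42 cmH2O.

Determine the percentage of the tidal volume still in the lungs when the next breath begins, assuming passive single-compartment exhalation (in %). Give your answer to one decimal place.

42.8

Flow: 37 L/min ÷ 60 = 0.6167 L/s.
Vt = flow × Ti = 0.6167 L/s × 0.75 s × 1000 mL/L = 462.53 mL.
R = (PIP − Pplat)/V̇ = (42 − 25) / 0.6167 = 17.0/0.6167 = 27.566 cmH2O·s/L.
C = Vt/(Pplat − PEEP) = 462.53 / (25 − 6) = 462.53/19.0 = 24.344 mL/cmH2O.
τ = R × C = 27.566 × 0.02434 L/cmH2O = 0.671 s.
Fraction remaining at end-expiration = e^(−Te/τ) = e^(−0.57/0.671) = 0.4276 → 42.76%.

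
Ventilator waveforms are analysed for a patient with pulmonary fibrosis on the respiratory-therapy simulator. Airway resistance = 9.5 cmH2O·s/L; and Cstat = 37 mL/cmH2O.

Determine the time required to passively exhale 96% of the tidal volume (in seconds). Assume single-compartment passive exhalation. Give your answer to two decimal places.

1.13

τ = R × C = 9.5 × 37 mL/cmH2O = 9.5 × 0.037 L/cmH2O = 0.3515 s.
Exhaled fraction f = 1 − e^(−t/τ) → t = −τ·ln(1 − f) = −0.3515·ln(0.04) = 1.131 s.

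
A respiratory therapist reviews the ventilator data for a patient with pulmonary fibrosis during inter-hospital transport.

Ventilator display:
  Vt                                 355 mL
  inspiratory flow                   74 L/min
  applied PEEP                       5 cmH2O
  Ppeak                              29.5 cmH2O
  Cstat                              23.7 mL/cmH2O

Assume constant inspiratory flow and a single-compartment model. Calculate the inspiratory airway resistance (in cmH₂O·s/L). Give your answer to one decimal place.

7.7

Flow: 74 L/min ÷ 60 = 1.2333 L/s.
Equation of motion (constant flow): PIP = Vt/C + R·V̇ + PEEP.
R·V̇ = PIP − Vt/C − PEEP = 29.5 − 355/23.7 − 5 = 29.5 − 14.979 − 5 = 9.521 cmH2O.
R = 9.521 / 1.2333 = 7.72 cmH2O·s/L.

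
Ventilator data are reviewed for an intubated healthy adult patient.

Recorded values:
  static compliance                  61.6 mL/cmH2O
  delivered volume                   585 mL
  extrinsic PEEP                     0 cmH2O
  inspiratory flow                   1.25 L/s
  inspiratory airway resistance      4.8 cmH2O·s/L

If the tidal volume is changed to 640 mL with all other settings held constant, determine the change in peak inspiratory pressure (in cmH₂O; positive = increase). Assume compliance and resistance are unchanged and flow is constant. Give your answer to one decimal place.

PIP = Vt/C + R·V̇ + PEEP (constant-flow equation of motion).
Only the elastic term changes: ΔPIP = ΔVt / C = (640 − 585) / 61.6 = 0.8929 cmH2O.

0.9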